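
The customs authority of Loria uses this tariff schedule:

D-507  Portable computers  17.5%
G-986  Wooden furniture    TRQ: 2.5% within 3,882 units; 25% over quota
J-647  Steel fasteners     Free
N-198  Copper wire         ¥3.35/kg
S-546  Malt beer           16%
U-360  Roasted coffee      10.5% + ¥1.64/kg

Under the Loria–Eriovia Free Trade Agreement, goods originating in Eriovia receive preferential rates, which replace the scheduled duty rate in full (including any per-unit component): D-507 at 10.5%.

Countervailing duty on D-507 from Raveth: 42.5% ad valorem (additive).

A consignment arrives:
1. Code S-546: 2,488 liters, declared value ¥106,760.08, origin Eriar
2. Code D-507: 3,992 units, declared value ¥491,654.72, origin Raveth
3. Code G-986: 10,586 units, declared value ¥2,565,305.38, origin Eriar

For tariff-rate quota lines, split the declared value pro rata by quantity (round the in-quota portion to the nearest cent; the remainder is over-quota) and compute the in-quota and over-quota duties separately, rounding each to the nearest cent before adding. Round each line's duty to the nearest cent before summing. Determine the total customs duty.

¥741,737.65

Line 1 (S-546, Eriar, 2,488 liters, ¥106,760.08):
Base rate for S-546 is 16%.
Duty = ¥106,760.08 × 16% = ¥17,081.61.
Line 2 (D-507, Raveth, 3,992 units, ¥491,654.72):
Base rate for D-507 is 17.5%.
D-507 has an FTA preferential rate, but origin Raveth is not Eriovia; base rate stands.
Additional duty on D-507 from Raveth: +42.5%. Applied ad valorem rate: 17.5% + 42.5% = 60%.
Duty = ¥491,654.72 × 60% = ¥294,992.83.
Line 3 (G-986, Eriar, 10,586 units, ¥2,565,305.38):
Code G-986 is under a tariff-rate quota (threshold 3,882 units). In-quota: 3,882 units at 2.5%; over-quota: 6,704 units at 25%.
Pro-rata value split: in-quota = ¥2,565,305.38 × 3,882/10,586 = ¥940,725.06; over-quota = ¥2,565,305.38 − ¥940,725.06 = ¥1,624,580.32.
In-quota duty = ¥940,725.06 × 2.5% = ¥23,518.13. Over-quota duty = ¥1,624,580.32 × 25% = ¥406,145.08.
Line duty = ¥23,518.13 + ¥406,145.08 = ¥429,663.21.
Total = ¥17,081.61 + ¥294,992.83 + ¥429,663.21 = ¥741,737.65.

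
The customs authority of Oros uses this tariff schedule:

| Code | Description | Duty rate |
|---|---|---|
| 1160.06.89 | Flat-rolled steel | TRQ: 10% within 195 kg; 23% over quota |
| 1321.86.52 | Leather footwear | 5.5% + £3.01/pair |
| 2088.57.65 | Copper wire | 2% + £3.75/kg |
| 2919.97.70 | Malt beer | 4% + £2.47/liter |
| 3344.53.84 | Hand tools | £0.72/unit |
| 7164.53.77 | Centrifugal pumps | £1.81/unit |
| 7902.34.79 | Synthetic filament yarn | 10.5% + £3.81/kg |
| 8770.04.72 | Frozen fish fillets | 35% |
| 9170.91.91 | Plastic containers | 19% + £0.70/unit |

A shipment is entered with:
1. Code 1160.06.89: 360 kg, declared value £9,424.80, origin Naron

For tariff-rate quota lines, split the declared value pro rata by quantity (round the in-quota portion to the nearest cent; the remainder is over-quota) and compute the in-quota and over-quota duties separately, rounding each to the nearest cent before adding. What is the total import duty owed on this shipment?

£1,504.04

Line 1 (1160.06.89, Naron, 360 kg, £9,424.80):
Code 1160.06.89 is under a tariff-rate quota (threshold 195 kg). In-quota: 195 kg at 10%; over-quota: 165 kg at 23%.
Pro-rata value split: in-quota = £9,424.80 × 195/360 = £5,105.10; over-quota = £9,424.80 − £5,105.10 = £4,319.70.
In-quota duty = £5,105.10 × 10% = £510.51. Over-quota duty = £4,319.70 × 23% = £993.53.
Line duty = £510.51 + £993.53 = £1,504.04.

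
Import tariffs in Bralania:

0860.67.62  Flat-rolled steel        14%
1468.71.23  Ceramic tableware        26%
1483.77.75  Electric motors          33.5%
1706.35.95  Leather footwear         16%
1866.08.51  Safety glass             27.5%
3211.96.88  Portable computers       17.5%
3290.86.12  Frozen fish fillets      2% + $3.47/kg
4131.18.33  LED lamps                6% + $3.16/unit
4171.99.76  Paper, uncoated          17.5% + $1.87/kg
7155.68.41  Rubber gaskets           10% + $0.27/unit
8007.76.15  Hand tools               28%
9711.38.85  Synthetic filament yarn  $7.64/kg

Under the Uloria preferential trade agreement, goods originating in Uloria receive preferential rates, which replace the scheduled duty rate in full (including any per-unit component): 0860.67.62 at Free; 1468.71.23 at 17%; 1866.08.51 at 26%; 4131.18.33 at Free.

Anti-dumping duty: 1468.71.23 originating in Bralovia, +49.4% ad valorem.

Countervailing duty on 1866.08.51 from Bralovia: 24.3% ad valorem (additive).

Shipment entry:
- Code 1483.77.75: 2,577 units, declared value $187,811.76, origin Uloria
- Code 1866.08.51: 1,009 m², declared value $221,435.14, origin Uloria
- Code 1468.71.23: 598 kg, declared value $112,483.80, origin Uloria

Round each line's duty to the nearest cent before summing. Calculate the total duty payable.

$139,612.33

Line 1 (1483.77.75, Uloria, 2,577 units, $187,811.76):
Base rate for 1483.77.75 is 33.5%.
Origin Uloria is the FTA partner but 1483.77.75 is not on the preference list; base rate stands.
Duty = $187,811.76 × 33.5% = $62,916.94.
Line 2 (1866.08.51, Uloria, 1,009 m², $221,435.14):
Base rate for 1866.08.51 is 27.5%.
Origin Uloria qualifies under the Bralania–Uloria agreement and 1866.08.51 is covered: preferential rate 26% applies instead.
The additional-duty order on 1866.08.51 targets Bralovia, not Uloria; it does not apply.
Duty = $221,435.14 × 26% = $57,573.14.
Line 3 (1468.71.23, Uloria, 598 kg, $112,483.80):
Base rate for 1468.71.23 is 26%.
Origin Uloria qualifies under the Bralania–Uloria agreement and 1468.71.23 is covered: preferential rate 17% applies instead.
The additional-duty order on 1468.71.23 targets Bralovia, not Uloria; it does not apply.
Duty = $112,483.80 × 17% = $19,122.25.
Total = $62,916.94 + $57,573.14 + $19,122.25 = $139,612.33.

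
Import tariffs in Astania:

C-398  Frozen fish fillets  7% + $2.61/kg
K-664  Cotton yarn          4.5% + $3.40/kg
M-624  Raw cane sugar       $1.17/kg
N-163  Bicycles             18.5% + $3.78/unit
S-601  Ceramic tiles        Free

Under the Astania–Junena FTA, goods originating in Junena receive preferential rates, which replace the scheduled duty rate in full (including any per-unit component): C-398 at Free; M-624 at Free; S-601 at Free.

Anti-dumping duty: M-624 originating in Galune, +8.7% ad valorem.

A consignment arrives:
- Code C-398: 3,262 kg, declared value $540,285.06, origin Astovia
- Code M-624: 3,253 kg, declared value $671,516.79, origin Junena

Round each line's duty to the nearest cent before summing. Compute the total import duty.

Line 1 (C-398, Astovia, 3,262 kg, $540,285.06):
Base rate for C-398 is 7% + $2.61/kg.
C-398 has an FTA preferential rate, but origin Astovia is not Junena; base rate stands.
Duty = $540,285.06 × 7% + 3,262 × $2.61 = $46,333.77.
Line 2 (M-624, Junena, 3,253 kg, $671,516.79):
Base rate for M-624 is $1.17/kg.
Origin Junena qualifies under the Astania–Junena agreement and M-624 is covered: preferential rate Free applies instead.
The additional-duty order on M-624 targets Galune, not Junena; it does not apply.
Duty = $671,516.79 × 0% = $0.00.
Total = $46,333.77 + $0.00 = $46,333.77.

$46,333.77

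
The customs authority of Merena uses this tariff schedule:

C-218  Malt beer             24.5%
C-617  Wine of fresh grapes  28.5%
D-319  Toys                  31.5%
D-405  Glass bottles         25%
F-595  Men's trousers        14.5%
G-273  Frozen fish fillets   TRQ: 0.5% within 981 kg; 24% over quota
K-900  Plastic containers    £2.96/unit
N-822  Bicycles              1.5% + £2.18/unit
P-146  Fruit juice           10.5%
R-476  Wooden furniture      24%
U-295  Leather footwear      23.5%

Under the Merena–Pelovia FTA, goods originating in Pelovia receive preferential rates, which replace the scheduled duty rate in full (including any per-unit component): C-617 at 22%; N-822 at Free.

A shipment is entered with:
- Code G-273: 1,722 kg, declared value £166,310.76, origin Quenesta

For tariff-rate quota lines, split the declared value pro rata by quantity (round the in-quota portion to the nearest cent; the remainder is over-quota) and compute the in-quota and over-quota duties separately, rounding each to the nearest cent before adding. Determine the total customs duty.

£17,649.51

Line 1 (G-273, Quenesta, 1,722 kg, £166,310.76):
Code G-273 is under a tariff-rate quota (threshold 981 kg). In-quota: 981 kg at 0.5%; over-quota: 741 kg at 24%.
Pro-rata value split: in-quota = £166,310.76 × 981/1,722 = £94,744.98; over-quota = £166,310.76 − £94,744.98 = £71,565.78.
In-quota duty = £94,744.98 × 0.5% = £473.72. Over-quota duty = £71,565.78 × 24% = £17,175.79.
Line duty = £473.72 + £17,175.79 = £17,649.51.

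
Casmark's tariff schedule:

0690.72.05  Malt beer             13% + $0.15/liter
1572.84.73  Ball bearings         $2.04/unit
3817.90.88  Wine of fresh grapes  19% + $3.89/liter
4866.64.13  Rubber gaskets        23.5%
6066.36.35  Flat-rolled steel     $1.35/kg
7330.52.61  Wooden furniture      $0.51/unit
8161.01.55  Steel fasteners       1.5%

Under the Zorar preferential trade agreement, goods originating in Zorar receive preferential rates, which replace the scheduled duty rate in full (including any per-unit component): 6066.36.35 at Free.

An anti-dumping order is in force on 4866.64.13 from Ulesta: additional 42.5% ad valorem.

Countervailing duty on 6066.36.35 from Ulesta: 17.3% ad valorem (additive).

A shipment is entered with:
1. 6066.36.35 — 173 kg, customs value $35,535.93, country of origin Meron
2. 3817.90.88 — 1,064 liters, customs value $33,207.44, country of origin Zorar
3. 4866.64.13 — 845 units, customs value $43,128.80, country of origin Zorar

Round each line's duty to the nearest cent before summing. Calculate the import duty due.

Line 1 (6066.36.35, Meron, 173 kg, $35,535.93):
Base rate for 6066.36.35 is $1.35/kg.
6066.36.35 has an FTA preferential rate, but origin Meron is not Zorar; base rate stands.
The additional-duty order on 6066.36.35 targets Ulesta, not Meron; it does not apply.
Duty = 173 × $1.35 = $233.55.
Line 2 (3817.90.88, Zorar, 1,064 liters, $33,207.44):
Base rate for 3817.90.88 is 19% + $3.89/liter.
Origin Zorar is the FTA partner but 3817.90.88 is not on the preference list; base rate stands.
Duty = $33,207.44 × 19% + 1,064 × $3.89 = $10,448.37.
Line 3 (4866.64.13, Zorar, 845 units, $43,128.80):
Base rate for 4866.64.13 is 23.5%.
Origin Zorar is the FTA partner but 4866.64.13 is not on the preference list; base rate stands.
The additional-duty order on 4866.64.13 targets Ulesta, not Zorar; it does not apply.
Duty = $43,128.80 × 23.5% = $10,135.27.
Total = $233.55 + $10,448.37 + $10,135.27 = $20,817.19.

$20,817.19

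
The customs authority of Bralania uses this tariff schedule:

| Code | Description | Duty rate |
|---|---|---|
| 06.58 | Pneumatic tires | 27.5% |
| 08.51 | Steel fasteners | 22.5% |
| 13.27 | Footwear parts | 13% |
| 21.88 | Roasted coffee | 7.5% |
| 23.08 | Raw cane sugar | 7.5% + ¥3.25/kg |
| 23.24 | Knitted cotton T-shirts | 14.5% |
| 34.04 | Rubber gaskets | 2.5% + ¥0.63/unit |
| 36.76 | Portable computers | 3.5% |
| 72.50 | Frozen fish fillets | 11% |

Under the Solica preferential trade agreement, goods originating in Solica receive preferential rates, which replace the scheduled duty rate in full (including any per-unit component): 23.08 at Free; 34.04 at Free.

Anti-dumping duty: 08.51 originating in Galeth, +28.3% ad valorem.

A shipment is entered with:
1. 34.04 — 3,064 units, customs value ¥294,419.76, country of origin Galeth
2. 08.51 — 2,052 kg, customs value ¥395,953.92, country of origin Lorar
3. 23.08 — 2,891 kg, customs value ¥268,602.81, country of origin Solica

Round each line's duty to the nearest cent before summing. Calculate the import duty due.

¥98,380.44

Line 1 (34.04, Galeth, 3,064 units, ¥294,419.76):
Base rate for 34.04 is 2.5% + ¥0.63/unit.
34.04 has an FTA preferential rate, but origin Galeth is not Solica; base rate stands.
Duty = ¥294,419.76 × 2.5% + 3,064 × ¥0.63 = ¥9,290.81.
Line 2 (08.51, Lorar, 2,052 kg, ¥395,953.92):
Base rate for 08.51 is 22.5%.
The additional-duty order on 08.51 targets Galeth, not Lorar; it does not apply.
Duty = ¥395,953.92 × 22.5% = ¥89,089.63.
Line 3 (23.08, Solica, 2,891 kg, ¥268,602.81):
Base rate for 23.08 is 7.5% + ¥3.25/kg.
Origin Solica qualifies under the Bralania–Solica agreement and 23.08 is covered: preferential rate Free applies instead.
Duty = ¥268,602.81 × 0% = ¥0.00.
Total = ¥9,290.81 + ¥89,089.63 + ¥0.00 = ¥98,380.44.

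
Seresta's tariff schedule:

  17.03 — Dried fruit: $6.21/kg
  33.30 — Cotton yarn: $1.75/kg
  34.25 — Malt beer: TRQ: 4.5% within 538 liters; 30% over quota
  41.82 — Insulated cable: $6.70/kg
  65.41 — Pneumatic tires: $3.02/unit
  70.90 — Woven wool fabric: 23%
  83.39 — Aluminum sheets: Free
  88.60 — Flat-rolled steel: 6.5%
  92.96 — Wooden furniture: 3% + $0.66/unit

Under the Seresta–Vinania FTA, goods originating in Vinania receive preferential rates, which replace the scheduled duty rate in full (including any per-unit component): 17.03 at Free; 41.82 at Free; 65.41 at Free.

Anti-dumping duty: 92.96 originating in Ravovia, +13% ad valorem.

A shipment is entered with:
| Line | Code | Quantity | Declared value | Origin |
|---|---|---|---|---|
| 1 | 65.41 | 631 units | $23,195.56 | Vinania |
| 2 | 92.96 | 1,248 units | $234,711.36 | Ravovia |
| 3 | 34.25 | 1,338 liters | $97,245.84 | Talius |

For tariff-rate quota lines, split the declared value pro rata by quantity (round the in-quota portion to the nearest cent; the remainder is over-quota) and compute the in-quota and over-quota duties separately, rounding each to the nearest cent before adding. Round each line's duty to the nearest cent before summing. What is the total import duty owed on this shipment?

$57,580.28

Line 1 (65.41, Vinania, 631 units, $23,195.56):
Base rate for 65.41 is $3.02/unit.
Origin Vinania qualifies under the Seresta–Vinania agreement and 65.41 is covered: preferential rate Free applies instead.
Duty = $23,195.56 × 0% = $0.00.
Line 2 (92.96, Ravovia, 1,248 units, $234,711.36):
Base rate for 92.96 is 3% + $0.66/unit.
Additional duty on 92.96 from Ravovia: +13%. Applied ad valorem rate: 3% + 13% = 16%.
Duty = $234,711.36 × 16% + 1,248 × $0.66 = $38,377.50.
Line 3 (34.25, Talius, 1,338 liters, $97,245.84):
Code 34.25 is under a tariff-rate quota (threshold 538 liters). In-quota: 538 liters at 4.5%; over-quota: 800 liters at 30%.
Pro-rata value split: in-quota = $97,245.84 × 538/1,338 = $39,101.84; over-quota = $97,245.84 − $39,101.84 = $58,144.00.
In-quota duty = $39,101.84 × 4.5% = $1,759.58. Over-quota duty = $58,144.00 × 30% = $17,443.20.
Line duty = $1,759.58 + $17,443.20 = $19,202.78.
Total = $0.00 + $38,377.50 + $19,202.78 = $57,580.28.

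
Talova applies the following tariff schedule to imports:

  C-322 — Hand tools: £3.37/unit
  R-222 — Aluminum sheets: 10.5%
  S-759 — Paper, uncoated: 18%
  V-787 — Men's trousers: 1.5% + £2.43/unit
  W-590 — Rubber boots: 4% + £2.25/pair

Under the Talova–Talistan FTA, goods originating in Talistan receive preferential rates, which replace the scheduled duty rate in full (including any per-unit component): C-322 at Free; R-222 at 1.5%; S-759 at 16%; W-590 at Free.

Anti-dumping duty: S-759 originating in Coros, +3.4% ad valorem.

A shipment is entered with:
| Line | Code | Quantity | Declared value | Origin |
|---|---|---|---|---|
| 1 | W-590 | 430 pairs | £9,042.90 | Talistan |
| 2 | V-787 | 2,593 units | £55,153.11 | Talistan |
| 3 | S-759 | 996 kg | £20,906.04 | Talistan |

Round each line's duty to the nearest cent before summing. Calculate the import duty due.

Line 1 (W-590, Talistan, 430 pairs, £9,042.90):
Base rate for W-590 is 4% + £2.25/pair.
Origin Talistan qualifies under the Talova–Talistan agreement and W-590 is covered: preferential rate Free applies instead.
Duty = £9,042.90 × 0% = £0.00.
Line 2 (V-787, Talistan, 2,593 units, £55,153.11):
Base rate for V-787 is 1.5% + £2.43/unit.
Origin Talistan is the FTA partner but V-787 is not on the preference list; base rate stands.
Duty = £55,153.11 × 1.5% + 2,593 × £2.43 = £7,128.29.
Line 3 (S-759, Talistan, 996 kg, £20,906.04):
Base rate for S-759 is 18%.
Origin Talistan qualifies under the Talova–Talistan agreement and S-759 is covered: preferential rate 16% applies instead.
The additional-duty order on S-759 targets Coros, not Talistan; it does not apply.
Duty = £20,906.04 × 16% = £3,344.97.
Total = £0.00 + £7,128.29 + £3,344.97 = £10,473.26.

£10,473.26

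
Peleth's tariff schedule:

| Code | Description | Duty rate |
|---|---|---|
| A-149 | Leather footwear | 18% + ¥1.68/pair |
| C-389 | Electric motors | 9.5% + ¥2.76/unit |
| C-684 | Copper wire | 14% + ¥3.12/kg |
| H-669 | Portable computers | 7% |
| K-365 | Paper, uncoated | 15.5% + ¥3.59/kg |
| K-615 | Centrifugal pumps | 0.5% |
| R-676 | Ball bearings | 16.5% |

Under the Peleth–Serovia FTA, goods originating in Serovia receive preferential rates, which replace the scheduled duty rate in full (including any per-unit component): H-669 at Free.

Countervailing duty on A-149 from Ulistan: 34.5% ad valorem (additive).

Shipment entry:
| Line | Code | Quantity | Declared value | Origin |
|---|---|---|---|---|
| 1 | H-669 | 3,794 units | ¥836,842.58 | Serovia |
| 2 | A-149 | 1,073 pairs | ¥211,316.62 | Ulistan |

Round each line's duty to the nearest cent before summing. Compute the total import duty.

¥112,743.87

Line 1 (H-669, Serovia, 3,794 units, ¥836,842.58):
Base rate for H-669 is 7%.
Origin Serovia qualifies under the Peleth–Serovia agreement and H-669 is covered: preferential rate Free applies instead.
Duty = ¥836,842.58 × 0% = ¥0.00.
Line 2 (A-149, Ulistan, 1,073 pairs, ¥211,316.62):
Base rate for A-149 is 18% + ¥1.68/pair.
Additional duty on A-149 from Ulistan: +34.5%. Applied ad valorem rate: 18% + 34.5% = 52.5%.
Duty = ¥211,316.62 × 52.5% + 1,073 × ¥1.68 = ¥112,743.87.
Total = ¥0.00 + ¥112,743.87 = ¥112,743.87.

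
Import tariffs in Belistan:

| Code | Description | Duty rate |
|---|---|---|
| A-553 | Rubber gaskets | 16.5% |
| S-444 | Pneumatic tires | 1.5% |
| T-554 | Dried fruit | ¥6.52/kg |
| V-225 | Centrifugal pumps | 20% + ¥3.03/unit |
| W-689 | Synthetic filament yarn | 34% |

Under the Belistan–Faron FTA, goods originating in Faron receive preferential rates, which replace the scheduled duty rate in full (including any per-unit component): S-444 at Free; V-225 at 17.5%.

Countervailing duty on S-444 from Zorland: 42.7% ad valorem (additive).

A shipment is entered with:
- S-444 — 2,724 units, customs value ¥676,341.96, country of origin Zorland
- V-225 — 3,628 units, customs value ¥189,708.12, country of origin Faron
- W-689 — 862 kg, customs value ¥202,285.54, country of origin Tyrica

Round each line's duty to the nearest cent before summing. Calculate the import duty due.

Line 1 (S-444, Zorland, 2,724 units, ¥676,341.96):
Base rate for S-444 is 1.5%.
S-444 has an FTA preferential rate, but origin Zorland is not Faron; base rate stands.
Additional duty on S-444 from Zorland: +42.7%. Applied ad valorem rate: 1.5% + 42.7% = 44.2%.
Duty = ¥676,341.96 × 44.2% = ¥298,943.15.
Line 2 (V-225, Faron, 3,628 units, ¥189,708.12):
Base rate for V-225 is 20% + ¥3.03/unit.
Origin Faron qualifies under the Belistan–Faron agreement and V-225 is covered: preferential rate 17.5% applies instead.
Duty = ¥189,708.12 × 17.5% = ¥33,198.92.
Line 3 (W-689, Tyrica, 862 kg, ¥202,285.54):
Base rate for W-689 is 34%.
Duty = ¥202,285.54 × 34% = ¥68,777.08.
Total = ¥298,943.15 + ¥33,198.92 + ¥68,777.08 = ¥400,919.15.

¥400,919.15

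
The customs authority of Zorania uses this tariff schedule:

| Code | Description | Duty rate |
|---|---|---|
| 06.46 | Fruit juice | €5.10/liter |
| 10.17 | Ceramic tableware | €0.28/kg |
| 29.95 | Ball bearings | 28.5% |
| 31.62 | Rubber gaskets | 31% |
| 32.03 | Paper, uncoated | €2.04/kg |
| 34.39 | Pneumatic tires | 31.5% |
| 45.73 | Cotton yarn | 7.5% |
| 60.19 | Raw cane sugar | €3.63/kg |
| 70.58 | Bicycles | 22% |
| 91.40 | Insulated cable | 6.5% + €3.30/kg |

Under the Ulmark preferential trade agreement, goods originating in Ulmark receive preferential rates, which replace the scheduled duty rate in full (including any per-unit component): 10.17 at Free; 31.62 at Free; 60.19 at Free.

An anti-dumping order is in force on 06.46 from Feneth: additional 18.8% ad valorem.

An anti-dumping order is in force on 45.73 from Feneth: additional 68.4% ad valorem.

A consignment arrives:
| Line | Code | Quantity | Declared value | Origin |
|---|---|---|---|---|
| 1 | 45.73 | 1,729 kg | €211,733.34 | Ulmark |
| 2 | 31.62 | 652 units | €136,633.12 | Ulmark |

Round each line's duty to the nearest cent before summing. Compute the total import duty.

Line 1 (45.73, Ulmark, 1,729 kg, €211,733.34):
Base rate for 45.73 is 7.5%.
Origin Ulmark is the FTA partner but 45.73 is not on the preference list; base rate stands.
The additional-duty order on 45.73 targets Feneth, not Ulmark; it does not apply.
Duty = €211,733.34 × 7.5% = €15,880.00.
Line 2 (31.62, Ulmark, 652 units, €136,633.12):
Base rate for 31.62 is 31%.
Origin Ulmark qualifies under the Zorania–Ulmark agreement and 31.62 is covered: preferential rate Free applies instead.
Duty = €136,633.12 × 0% = €0.00.
Total = €15,880.00 + €0.00 = €15,880.00.

€15,880.00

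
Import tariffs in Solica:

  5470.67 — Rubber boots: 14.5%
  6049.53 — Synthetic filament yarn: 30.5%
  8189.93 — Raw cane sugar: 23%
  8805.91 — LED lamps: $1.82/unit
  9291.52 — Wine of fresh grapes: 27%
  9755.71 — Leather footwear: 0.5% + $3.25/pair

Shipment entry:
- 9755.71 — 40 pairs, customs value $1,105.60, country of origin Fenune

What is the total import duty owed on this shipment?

$135.53

Line 1 (9755.71, Fenune, 40 pairs, $1,105.60):
Base rate for 9755.71 is 0.5% + $3.25/pair.
Duty = $1,105.60 × 0.5% + 40 × $3.25 = $135.53.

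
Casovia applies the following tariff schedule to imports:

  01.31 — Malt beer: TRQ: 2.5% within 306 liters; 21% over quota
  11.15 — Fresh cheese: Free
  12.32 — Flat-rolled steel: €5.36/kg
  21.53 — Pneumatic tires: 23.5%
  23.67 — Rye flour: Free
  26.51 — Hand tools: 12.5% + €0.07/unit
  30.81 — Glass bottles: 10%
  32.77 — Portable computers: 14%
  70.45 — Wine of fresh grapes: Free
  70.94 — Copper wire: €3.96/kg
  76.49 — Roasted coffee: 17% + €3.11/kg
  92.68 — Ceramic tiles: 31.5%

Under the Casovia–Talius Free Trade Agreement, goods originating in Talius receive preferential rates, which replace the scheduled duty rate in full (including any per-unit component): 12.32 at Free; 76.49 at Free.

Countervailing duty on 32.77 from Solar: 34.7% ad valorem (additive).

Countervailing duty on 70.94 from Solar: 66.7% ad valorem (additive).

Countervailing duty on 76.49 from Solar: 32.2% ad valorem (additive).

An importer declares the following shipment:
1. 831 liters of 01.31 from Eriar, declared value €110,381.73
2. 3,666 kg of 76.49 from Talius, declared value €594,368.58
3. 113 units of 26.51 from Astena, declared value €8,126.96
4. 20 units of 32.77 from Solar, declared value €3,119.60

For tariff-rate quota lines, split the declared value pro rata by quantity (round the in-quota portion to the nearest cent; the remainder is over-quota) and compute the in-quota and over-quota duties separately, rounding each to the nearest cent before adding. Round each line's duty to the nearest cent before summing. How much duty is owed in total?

Line 1 (01.31, Eriar, 831 liters, €110,381.73):
Code 01.31 is under a tariff-rate quota (threshold 306 liters). In-quota: 306 liters at 2.5%; over-quota: 525 liters at 21%.
Pro-rata value split: in-quota = €110,381.73 × 306/831 = €40,645.98; over-quota = €110,381.73 − €40,645.98 = €69,735.75.
In-quota duty = €40,645.98 × 2.5% = €1,016.15. Over-quota duty = €69,735.75 × 21% = €14,644.51.
Line duty = €1,016.15 + €14,644.51 = €15,660.66.
Line 2 (76.49, Talius, 3,666 kg, €594,368.58):
Base rate for 76.49 is 17% + €3.11/kg.
Origin Talius qualifies under the Casovia–Talius agreement and 76.49 is covered: preferential rate Free applies instead.
The additional-duty order on 76.49 targets Solar, not Talius; it does not apply.
Duty = €594,368.58 × 0% = €0.00.
Line 3 (26.51, Astena, 113 units, €8,126.96):
Base rate for 26.51 is 12.5% + €0.07/unit.
Duty = €8,126.96 × 12.5% + 113 × €0.07 = €1,023.78.
Line 4 (32.77, Solar, 20 units, €3,119.60):
Base rate for 32.77 is 14%.
Additional duty on 32.77 from Solar: +34.7%. Applied ad valorem rate: 14% + 34.7% = 48.7%.
Duty = €3,119.60 × 48.7% = €1,519.25.
Total = €15,660.66 + €0.00 + €1,023.78 + €1,519.25 = €18,203.69.

€18,203.69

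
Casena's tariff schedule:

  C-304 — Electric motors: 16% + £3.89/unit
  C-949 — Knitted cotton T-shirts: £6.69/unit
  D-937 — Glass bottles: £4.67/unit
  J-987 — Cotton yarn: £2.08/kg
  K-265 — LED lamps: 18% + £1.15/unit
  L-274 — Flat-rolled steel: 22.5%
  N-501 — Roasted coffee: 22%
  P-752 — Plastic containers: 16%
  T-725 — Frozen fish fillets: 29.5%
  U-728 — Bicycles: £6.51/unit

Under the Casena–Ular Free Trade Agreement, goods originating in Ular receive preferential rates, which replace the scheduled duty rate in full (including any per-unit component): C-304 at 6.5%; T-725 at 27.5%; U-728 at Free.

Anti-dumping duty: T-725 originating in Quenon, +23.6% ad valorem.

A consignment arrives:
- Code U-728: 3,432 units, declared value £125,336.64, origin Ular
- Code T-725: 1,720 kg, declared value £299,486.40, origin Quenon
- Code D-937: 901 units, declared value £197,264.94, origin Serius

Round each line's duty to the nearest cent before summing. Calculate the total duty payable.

Line 1 (U-728, Ular, 3,432 units, £125,336.64):
Base rate for U-728 is £6.51/unit.
Origin Ular qualifies under the Casena–Ular agreement and U-728 is covered: preferential rate Free applies instead.
Duty = £125,336.64 × 0% = £0.00.
Line 2 (T-725, Quenon, 1,720 kg, £299,486.40):
Base rate for T-725 is 29.5%.
T-725 has an FTA preferential rate, but origin Quenon is not Ular; base rate stands.
Additional duty on T-725 from Quenon: +23.6%. Applied ad valorem rate: 29.5% + 23.6% = 53.1%.
Duty = £299,486.40 × 53.1% = £159,027.28.
Line 3 (D-937, Serius, 901 units, £197,264.94):
Base rate for D-937 is £4.67/unit.
Duty = 901 × £4.67 = £4,207.67.
Total = £0.00 + £159,027.28 + £4,207.67 = £163,234.95.

£163,234.95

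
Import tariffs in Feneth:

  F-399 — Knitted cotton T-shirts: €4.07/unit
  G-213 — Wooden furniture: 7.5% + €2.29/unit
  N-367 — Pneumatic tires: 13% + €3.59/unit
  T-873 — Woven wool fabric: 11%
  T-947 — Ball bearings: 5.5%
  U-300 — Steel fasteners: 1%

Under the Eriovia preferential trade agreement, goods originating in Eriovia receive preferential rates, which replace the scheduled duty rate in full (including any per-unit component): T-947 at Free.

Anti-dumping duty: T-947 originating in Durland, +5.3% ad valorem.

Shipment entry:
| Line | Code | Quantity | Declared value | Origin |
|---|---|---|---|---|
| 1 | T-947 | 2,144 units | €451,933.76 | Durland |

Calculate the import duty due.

€48,808.85

Line 1 (T-947, Durland, 2,144 units, €451,933.76):
Base rate for T-947 is 5.5%.
T-947 has an FTA preferential rate, but origin Durland is not Eriovia; base rate stands.
Additional duty on T-947 from Durland: +5.3%. Applied ad valorem rate: 5.5% + 5.3% = 10.8%.
Duty = €451,933.76 × 10.8% = €48,808.85.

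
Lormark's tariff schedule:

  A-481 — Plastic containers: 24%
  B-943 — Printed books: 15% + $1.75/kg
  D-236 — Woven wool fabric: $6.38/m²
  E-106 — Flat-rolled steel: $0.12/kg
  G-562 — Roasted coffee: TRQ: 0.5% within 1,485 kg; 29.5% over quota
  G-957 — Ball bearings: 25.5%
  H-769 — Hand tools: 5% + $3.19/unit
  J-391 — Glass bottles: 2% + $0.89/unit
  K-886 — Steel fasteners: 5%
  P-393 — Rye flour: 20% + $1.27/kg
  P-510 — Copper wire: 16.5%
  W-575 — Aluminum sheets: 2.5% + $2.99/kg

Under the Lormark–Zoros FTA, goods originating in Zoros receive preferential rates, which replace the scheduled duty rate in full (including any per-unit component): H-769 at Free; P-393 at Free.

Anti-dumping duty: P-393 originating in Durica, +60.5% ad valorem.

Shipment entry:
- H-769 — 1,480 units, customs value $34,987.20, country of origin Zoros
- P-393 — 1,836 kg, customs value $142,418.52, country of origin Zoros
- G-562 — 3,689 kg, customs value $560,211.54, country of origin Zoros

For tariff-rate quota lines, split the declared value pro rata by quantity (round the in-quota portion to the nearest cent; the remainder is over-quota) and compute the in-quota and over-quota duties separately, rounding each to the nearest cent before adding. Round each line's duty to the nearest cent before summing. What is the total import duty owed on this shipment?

$99,863.89

Line 1 (H-769, Zoros, 1,480 units, $34,987.20):
Base rate for H-769 is 5% + $3.19/unit.
Origin Zoros qualifies under the Lormark–Zoros agreement and H-769 is covered: preferential rate Free applies instead.
Duty = $34,987.20 × 0% = $0.00.
Line 2 (P-393, Zoros, 1,836 kg, $142,418.52):
Base rate for P-393 is 20% + $1.27/kg.
Origin Zoros qualifies under the Lormark–Zoros agreement and P-393 is covered: preferential rate Free applies instead.
The additional-duty order on P-393 targets Durica, not Zoros; it does not apply.
Duty = $142,418.52 × 0% = $0.00.
Line 3 (G-562, Zoros, 3,689 kg, $560,211.54):
Code G-562 is under a tariff-rate quota (threshold 1,485 kg). In-quota: 1,485 kg at 0.5%; over-quota: 2,204 kg at 29.5%.
Pro-rata value split: in-quota = $560,211.54 × 1,485/3,689 = $225,512.10; over-quota = $560,211.54 − $225,512.10 = $334,699.44.
In-quota duty = $225,512.10 × 0.5% = $1,127.56. Over-quota duty = $334,699.44 × 29.5% = $98,736.33.
Line duty = $1,127.56 + $98,736.33 = $99,863.89.
Total = $0.00 + $0.00 + $99,863.89 = $99,863.89.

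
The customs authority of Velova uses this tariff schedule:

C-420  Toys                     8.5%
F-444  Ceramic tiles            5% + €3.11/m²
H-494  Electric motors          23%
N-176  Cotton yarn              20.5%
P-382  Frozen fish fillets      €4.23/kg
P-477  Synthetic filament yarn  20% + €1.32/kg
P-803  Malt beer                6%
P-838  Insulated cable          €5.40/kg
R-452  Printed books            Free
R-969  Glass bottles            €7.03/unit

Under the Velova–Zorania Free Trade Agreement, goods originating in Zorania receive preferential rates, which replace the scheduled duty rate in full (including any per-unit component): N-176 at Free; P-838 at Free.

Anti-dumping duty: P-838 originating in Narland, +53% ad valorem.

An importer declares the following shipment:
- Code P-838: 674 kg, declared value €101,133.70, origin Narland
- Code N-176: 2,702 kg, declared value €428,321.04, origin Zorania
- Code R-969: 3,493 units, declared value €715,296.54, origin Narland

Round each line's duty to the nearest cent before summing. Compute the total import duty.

€81,796.25

Line 1 (P-838, Narland, 674 kg, €101,133.70):
Base rate for P-838 is €5.40/kg.
P-838 has an FTA preferential rate, but origin Narland is not Zorania; base rate stands.
Additional duty on P-838 from Narland: +53% ad valorem. Applied ad valorem rate = 53%.
Duty = €101,133.70 × 53% + 674 × €5.40 = €57,240.46.
Line 2 (N-176, Zorania, 2,702 kg, €428,321.04):
Base rate for N-176 is 20.5%.
Origin Zorania qualifies under the Velova–Zorania agreement and N-176 is covered: preferential rate Free applies instead.
Duty = €428,321.04 × 0% = €0.00.
Line 3 (R-969, Narland, 3,493 units, €715,296.54):
Base rate for R-969 is €7.03/unit.
Duty = 3,493 × €7.03 = €24,555.79.
Total = €57,240.46 + €0.00 + €24,555.79 = €81,796.25.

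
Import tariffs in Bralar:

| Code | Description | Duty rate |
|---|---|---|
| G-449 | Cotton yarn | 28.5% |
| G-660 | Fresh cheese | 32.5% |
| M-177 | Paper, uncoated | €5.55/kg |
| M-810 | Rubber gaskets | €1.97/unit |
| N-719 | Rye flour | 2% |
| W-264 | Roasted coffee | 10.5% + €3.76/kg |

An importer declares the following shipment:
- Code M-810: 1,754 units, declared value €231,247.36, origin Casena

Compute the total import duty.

€3,455.38

Line 1 (M-810, Casena, 1,754 units, €231,247.36):
Base rate for M-810 is €1.97/unit.
Duty = 1,754 × €1.97 = €3,455.38.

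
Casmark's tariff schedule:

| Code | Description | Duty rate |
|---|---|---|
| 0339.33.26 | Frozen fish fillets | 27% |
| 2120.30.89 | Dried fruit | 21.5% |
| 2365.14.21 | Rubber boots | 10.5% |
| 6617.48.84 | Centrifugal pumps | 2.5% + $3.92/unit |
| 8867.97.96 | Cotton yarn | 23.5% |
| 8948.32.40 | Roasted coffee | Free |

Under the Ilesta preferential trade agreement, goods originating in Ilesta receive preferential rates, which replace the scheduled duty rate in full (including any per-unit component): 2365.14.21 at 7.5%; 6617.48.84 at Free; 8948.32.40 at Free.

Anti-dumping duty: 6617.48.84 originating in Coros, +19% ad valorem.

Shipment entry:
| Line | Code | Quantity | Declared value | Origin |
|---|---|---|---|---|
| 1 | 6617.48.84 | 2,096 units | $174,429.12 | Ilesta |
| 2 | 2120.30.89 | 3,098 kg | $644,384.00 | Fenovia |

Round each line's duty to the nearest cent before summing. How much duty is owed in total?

$138,542.56

Line 1 (6617.48.84, Ilesta, 2,096 units, $174,429.12):
Base rate for 6617.48.84 is 2.5% + $3.92/unit.
Origin Ilesta qualifies under the Casmark–Ilesta agreement and 6617.48.84 is covered: preferential rate Free applies instead.
The additional-duty order on 6617.48.84 targets Coros, not Ilesta; it does not apply.
Duty = $174,429.12 × 0% = $0.00.
Line 2 (2120.30.89, Fenovia, 3,098 kg, $644,384.00):
Base rate for 2120.30.89 is 21.5%.
Duty = $644,384.00 × 21.5% = $138,542.56.
Total = $0.00 + $138,542.56 = $138,542.56.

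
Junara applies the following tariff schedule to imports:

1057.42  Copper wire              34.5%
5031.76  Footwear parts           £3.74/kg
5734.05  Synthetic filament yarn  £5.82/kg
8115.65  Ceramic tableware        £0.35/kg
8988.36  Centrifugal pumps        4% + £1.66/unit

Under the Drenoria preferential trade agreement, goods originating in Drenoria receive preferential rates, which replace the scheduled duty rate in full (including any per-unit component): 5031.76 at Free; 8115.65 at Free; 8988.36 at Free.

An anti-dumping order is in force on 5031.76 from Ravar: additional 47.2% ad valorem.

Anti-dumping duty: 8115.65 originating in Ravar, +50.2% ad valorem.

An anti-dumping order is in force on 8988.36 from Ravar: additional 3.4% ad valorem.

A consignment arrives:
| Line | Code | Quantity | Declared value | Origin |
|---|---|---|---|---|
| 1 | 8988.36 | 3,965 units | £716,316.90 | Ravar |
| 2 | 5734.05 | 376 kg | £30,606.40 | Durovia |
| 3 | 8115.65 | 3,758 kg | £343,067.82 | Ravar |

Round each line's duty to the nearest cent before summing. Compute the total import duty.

Line 1 (8988.36, Ravar, 3,965 units, £716,316.90):
Base rate for 8988.36 is 4% + £1.66/unit.
8988.36 has an FTA preferential rate, but origin Ravar is not Drenoria; base rate stands.
Additional duty on 8988.36 from Ravar: +3.4%. Applied ad valorem rate: 4% + 3.4% = 7.4%.
Duty = £716,316.90 × 7.4% + 3,965 × £1.66 = £59,589.35.
Line 2 (5734.05, Durovia, 376 kg, £30,606.40):
Base rate for 5734.05 is £5.82/kg.
Duty = 376 × £5.82 = £2,188.32.
Line 3 (8115.65, Ravar, 3,758 kg, £343,067.82):
Base rate for 8115.65 is £0.35/kg.
8115.65 has an FTA preferential rate, but origin Ravar is not Drenoria; base rate stands.
Additional duty on 8115.65 from Ravar: +50.2% ad valorem. Applied ad valorem rate = 50.2%.
Duty = £343,067.82 × 50.2% + 3,758 × £0.35 = £173,535.35.
Total = £59,589.35 + £2,188.32 + £173,535.35 = £235,313.02.

£235,313.02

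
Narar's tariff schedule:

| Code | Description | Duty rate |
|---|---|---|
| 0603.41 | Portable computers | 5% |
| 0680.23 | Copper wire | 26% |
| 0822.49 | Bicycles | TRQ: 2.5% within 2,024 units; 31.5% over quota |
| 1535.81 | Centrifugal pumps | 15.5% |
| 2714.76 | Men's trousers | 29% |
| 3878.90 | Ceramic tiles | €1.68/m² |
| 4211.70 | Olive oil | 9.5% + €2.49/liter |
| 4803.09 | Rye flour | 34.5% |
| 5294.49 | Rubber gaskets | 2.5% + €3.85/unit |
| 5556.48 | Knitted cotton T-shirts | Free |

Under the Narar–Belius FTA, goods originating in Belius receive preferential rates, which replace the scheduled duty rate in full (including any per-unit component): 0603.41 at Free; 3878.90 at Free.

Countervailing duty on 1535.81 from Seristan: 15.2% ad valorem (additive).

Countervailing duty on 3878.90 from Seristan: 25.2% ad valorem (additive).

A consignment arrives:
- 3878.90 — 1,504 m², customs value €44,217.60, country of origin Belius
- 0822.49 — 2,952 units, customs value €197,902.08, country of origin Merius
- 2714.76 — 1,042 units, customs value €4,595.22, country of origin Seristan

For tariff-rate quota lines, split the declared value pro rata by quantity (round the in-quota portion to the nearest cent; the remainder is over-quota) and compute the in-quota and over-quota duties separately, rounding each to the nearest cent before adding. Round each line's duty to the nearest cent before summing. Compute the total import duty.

Line 1 (3878.90, Belius, 1,504 m², €44,217.60):
Base rate for 3878.90 is €1.68/m².
Origin Belius qualifies under the Narar–Belius agreement and 3878.90 is covered: preferential rate Free applies instead.
The additional-duty order on 3878.90 targets Seristan, not Belius; it does not apply.
Duty = €44,217.60 × 0% = €0.00.
Line 2 (0822.49, Merius, 2,952 units, €197,902.08):
Code 0822.49 is under a tariff-rate quota (threshold 2,024 units). In-quota: 2,024 units at 2.5%; over-quota: 928 units at 31.5%.
Pro-rata value split: in-quota = €197,902.08 × 2,024/2,952 = €135,688.96; over-quota = €197,902.08 − €135,688.96 = €62,213.12.
In-quota duty = €135,688.96 × 2.5% = €3,392.22. Over-quota duty = €62,213.12 × 31.5% = €19,597.13.
Line duty = €3,392.22 + €19,597.13 = €22,989.35.
Line 3 (2714.76, Seristan, 1,042 units, €4,595.22):
Base rate for 2714.76 is 29%.
Duty = €4,595.22 × 29% = €1,332.61.
Total = €0.00 + €22,989.35 + €1,332.61 = €24,321.96.

€24,321.96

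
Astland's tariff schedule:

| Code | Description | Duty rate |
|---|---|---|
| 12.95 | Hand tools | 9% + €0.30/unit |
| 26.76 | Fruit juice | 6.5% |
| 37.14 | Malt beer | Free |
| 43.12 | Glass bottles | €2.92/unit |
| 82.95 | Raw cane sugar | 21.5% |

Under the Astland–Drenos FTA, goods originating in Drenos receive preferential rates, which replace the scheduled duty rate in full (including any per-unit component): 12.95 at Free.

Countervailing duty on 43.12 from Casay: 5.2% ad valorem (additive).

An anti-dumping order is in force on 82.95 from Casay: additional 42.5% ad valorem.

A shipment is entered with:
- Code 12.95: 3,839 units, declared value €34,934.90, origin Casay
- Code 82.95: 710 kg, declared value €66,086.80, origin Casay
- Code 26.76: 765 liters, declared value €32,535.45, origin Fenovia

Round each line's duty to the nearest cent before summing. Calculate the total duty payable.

Line 1 (12.95, Casay, 3,839 units, €34,934.90):
Base rate for 12.95 is 9% + €0.30/unit.
12.95 has an FTA preferential rate, but origin Casay is not Drenos; base rate stands.
Duty = €34,934.90 × 9% + 3,839 × €0.30 = €4,295.84.
Line 2 (82.95, Casay, 710 kg, €66,086.80):
Base rate for 82.95 is 21.5%.
Additional duty on 82.95 from Casay: +42.5%. Applied ad valorem rate: 21.5% + 42.5% = 64%.
Duty = €66,086.80 × 64% = €42,295.55.
Line 3 (26.76, Fenovia, 765 liters, €32,535.45):
Base rate for 26.76 is 6.5%.
Duty = €32,535.45 × 6.5% = €2,114.80.
Total = €4,295.84 + €42,295.55 + €2,114.80 = €48,706.19.

€48,706.19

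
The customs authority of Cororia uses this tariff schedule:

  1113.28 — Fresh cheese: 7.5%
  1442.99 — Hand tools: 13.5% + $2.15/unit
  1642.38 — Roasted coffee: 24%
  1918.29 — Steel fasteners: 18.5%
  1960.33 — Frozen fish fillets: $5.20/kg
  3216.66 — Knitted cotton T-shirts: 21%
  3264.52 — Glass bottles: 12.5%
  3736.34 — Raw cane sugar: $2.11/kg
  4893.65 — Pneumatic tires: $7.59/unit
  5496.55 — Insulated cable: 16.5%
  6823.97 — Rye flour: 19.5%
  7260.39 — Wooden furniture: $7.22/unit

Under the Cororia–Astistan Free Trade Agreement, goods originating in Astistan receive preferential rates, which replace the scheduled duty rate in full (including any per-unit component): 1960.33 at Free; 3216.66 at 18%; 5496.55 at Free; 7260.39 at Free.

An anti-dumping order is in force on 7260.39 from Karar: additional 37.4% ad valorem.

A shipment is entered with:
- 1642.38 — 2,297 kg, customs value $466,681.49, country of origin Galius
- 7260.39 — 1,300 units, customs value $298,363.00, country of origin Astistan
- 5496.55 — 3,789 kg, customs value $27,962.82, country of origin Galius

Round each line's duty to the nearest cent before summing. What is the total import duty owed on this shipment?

Line 1 (1642.38, Galius, 2,297 kg, $466,681.49):
Base rate for 1642.38 is 24%.
Duty = $466,681.49 × 24% = $112,003.56.
Line 2 (7260.39, Astistan, 1,300 units, $298,363.00):
Base rate for 7260.39 is $7.22/unit.
Origin Astistan qualifies under the Cororia–Astistan agreement and 7260.39 is covered: preferential rate Free applies instead.
The additional-duty order on 7260.39 targets Karar, not Astistan; it does not apply.
Duty = $298,363.00 × 0% = $0.00.
Line 3 (5496.55, Galius, 3,789 kg, $27,962.82):
Base rate for 5496.55 is 16.5%.
5496.55 has an FTA preferential rate, but origin Galius is not Astistan; base rate stands.
Duty = $27,962.82 × 16.5% = $4,613.87.
Total = $112,003.56 + $0.00 + $4,613.87 = $116,617.43.

$116,617.43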